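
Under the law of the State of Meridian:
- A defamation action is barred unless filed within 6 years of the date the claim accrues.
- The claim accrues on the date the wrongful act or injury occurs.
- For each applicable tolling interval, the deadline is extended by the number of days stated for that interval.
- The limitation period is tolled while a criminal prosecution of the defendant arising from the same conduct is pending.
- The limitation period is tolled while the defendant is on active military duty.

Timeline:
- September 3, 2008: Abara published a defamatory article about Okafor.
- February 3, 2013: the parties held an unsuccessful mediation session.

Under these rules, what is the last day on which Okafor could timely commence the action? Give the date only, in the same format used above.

The claim accrued on September 3, 2008, when the wrongful act occurred.
The untolled deadline — 6 years after September 3, 2008 — is September 3, 2014.
The other events in the timeline have no effect on the limitation period under the stated rules.

September 3, 2014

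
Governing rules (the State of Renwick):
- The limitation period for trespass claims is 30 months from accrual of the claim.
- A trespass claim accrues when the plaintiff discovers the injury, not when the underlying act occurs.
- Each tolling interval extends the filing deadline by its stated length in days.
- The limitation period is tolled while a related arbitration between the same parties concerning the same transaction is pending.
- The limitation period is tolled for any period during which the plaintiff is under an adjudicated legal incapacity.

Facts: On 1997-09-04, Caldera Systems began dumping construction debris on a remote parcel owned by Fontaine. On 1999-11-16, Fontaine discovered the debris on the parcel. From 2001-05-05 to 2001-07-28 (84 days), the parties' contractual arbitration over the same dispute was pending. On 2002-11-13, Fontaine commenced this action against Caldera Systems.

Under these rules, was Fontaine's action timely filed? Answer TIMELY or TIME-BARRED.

Accrual is tied to discovery, so the period began on 1999-11-16 rather than on 1997-09-04 when the act occurred.
Adding the 30 months base period to 1999-11-16 gives a deadline of 2002-05-16, before any tolling.
The pending related arbitration from 2001-05-05 to 2001-07-28 tolled the period for 84 days, extending the deadline to 2002-08-08.
Fontaine filed on 2002-11-13, after the 2002-08-08 deadline, so the action is time-barred.

TIME-BARRED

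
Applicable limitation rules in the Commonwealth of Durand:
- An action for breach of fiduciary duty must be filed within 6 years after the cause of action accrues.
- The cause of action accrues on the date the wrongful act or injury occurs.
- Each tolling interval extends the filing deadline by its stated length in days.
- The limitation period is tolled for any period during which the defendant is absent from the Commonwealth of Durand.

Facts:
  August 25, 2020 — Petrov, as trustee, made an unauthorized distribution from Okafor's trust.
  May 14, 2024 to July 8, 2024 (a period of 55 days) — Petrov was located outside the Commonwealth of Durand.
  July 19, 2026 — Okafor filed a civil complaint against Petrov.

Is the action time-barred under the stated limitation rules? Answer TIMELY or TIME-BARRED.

TIMELY

The claim accrued on August 25, 2020, when the wrongful act occurred.
The untolled deadline — 6 years after August 25, 2020 — is August 25, 2026.
Because the defendant's absence from the jurisdiction ran from May 14, 2024 to July 8, 2024, the deadline is extended by 55 days to October 19, 2026.
Filing on July 19, 2026 beat the October 19, 2026 deadline — the action is timely.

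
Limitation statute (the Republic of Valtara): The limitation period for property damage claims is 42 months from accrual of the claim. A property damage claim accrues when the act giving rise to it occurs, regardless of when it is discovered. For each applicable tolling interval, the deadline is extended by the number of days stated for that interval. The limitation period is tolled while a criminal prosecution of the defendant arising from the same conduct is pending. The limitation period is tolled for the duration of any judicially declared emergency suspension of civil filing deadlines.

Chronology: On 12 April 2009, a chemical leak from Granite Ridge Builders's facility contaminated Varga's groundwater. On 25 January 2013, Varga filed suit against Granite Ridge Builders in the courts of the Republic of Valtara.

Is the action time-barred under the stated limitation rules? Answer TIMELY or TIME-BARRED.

The limitation period began to run on 12 April 2009.
Adding the 42 months base period to 12 April 2009 gives a deadline of 12 October 2012, before any tolling.
Filing on 25 January 2013 missed the 12 October 2012 deadline — the action is time-barred.

TIME-BARRED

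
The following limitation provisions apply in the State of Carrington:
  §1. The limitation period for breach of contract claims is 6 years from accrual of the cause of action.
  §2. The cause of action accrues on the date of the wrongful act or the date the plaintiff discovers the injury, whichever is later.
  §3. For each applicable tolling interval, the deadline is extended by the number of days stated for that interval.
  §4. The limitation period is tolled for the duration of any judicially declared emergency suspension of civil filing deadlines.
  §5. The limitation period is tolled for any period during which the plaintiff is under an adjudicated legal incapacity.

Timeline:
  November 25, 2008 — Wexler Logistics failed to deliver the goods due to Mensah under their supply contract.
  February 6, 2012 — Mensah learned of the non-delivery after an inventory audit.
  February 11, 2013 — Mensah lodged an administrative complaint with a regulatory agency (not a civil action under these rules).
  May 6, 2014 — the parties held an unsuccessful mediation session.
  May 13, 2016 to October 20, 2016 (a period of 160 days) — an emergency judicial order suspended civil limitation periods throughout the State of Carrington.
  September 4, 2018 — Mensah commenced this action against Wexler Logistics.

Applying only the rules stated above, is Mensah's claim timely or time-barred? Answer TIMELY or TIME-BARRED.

The claim accrued on February 6, 2012 — the later of the November 25, 2008 act and the February 6, 2012 discovery.
6 years from February 6, 2012 is February 6, 2018.
Because the emergency suspension of filing deadlines ran from May 13, 2016 to October 20, 2016, the deadline is extended by 160 days to July 16, 2018.
Nothing else in the chronology tolls or restarts the period.
Filing on September 4, 2018 missed the July 16, 2018 deadline — the action is time-barred.

TIME-BARRED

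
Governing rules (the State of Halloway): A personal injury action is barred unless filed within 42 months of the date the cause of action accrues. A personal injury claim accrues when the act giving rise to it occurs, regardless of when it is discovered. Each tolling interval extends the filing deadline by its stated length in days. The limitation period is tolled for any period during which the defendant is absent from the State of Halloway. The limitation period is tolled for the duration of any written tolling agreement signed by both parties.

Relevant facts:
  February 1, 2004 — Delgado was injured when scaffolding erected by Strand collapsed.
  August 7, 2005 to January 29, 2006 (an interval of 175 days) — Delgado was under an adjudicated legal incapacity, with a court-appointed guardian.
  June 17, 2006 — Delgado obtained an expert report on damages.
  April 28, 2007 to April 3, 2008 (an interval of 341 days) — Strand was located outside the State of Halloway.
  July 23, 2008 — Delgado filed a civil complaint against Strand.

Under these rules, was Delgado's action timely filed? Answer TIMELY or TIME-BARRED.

The limitation period began to run on February 1, 2004.
Adding the 42 months base period to February 1, 2004 gives a deadline of August 1, 2007, before any tolling.
The period was tolled for 341 days by the defendant's absence from the jurisdiction (April 28, 2007 to April 3, 2008), pushing the deadline to July 7, 2008.
No stated provision tolls the period for the plaintiff's incapacity, so the interval from August 7, 2005 to January 29, 2006 has no effect on the deadline.
None of the other events listed affects the running of the period under the stated rules.
Filing on July 23, 2008 missed the July 7, 2008 deadline — the action is time-barred.

TIME-BARRED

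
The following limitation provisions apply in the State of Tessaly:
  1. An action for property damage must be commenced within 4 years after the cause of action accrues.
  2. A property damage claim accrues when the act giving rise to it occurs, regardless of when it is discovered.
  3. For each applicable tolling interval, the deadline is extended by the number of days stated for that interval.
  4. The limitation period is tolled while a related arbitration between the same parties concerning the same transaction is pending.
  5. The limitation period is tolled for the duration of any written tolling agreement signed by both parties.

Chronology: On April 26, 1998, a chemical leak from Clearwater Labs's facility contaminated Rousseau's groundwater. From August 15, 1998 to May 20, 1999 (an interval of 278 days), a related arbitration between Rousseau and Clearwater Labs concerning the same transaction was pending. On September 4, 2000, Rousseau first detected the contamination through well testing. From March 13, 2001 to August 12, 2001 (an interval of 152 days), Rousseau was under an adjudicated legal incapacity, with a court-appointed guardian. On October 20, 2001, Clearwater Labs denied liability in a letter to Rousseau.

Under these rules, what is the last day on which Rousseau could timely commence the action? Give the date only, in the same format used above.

January 29, 2003

The claim accrued on April 26, 1998, when the wrongful act occurred; under the stated occurrence rule the September 4, 2000 discovery does not delay accrual.
The untolled deadline — 4 years after April 26, 1998 — is April 26, 2002.
The pending related arbitration from August 15, 1998 to May 20, 1999 tolled the period for 278 days, extending the deadline to January 29, 2003.
No stated provision tolls the period for the plaintiff's incapacity, so the interval from March 13, 2001 to August 12, 2001 has no effect on the deadline.
The other events in the timeline have no effect on the limitation period under the stated rules.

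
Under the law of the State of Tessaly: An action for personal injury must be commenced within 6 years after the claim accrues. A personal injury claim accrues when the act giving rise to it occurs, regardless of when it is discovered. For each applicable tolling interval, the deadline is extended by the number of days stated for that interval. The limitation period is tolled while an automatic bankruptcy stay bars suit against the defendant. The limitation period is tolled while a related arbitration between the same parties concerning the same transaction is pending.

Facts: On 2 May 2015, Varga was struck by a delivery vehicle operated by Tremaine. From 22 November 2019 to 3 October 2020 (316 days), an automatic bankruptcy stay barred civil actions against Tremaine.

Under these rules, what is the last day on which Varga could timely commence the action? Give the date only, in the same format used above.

14 March 2022

The claim accrued on 2 May 2015, when the wrongful act occurred.
Adding the 6 years base period to 2 May 2015 gives a deadline of 2 May 2021, before any tolling.
Because the automatic bankruptcy stay ran from 22 November 2019 to 3 October 2020, the deadline is extended by 316 days to 14 March 2022.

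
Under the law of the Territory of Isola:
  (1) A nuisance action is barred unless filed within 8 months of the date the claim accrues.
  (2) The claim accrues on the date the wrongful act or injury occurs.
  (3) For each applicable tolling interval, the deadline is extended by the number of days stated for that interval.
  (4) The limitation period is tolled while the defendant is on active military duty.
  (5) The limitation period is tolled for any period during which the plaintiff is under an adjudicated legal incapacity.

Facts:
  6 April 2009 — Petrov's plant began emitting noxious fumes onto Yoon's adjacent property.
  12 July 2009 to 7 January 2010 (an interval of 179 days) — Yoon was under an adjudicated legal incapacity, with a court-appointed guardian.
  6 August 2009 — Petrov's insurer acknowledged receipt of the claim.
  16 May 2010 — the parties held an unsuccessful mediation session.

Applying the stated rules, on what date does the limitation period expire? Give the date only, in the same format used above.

The claim accrued on 6 April 2009, when the wrongful act occurred.
Adding the 8 months base period to 6 April 2009 gives a deadline of 6 December 2009, before any tolling.
The plaintiff's legal incapacity from 12 July 2009 to 7 January 2010 tolled the period for 179 days, extending the deadline to 3 June 2010.
The other events in the timeline have no effect on the limitation period under the stated rules.

3 June 2010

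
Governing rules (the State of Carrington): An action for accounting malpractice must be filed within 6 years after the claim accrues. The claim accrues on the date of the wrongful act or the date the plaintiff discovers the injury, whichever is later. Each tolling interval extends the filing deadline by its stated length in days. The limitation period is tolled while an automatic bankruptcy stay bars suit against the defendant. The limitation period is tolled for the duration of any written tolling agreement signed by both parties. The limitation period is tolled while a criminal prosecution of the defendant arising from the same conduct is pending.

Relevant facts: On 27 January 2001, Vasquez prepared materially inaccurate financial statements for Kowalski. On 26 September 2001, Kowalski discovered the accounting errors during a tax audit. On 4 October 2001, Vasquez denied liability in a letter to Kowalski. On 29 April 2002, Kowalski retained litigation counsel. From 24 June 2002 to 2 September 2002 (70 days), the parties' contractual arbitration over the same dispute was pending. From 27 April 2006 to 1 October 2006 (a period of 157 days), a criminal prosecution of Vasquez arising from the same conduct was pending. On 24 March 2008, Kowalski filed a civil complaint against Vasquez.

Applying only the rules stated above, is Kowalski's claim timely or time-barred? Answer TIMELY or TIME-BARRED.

TIME-BARRED

Because discovery on 26 September 2001 post-dates the 27 January 2001 act, accrual under the later-of rule falls on 26 September 2001.
The untolled deadline — 6 years after 26 September 2001 — is 26 September 2007.
The period was tolled for 157 days by the pending criminal prosecution (27 April 2006 to 1 October 2006), pushing the deadline to 1 March 2008.
The pending related arbitration from 24 June 2002 to 2 September 2002 does not toll the period, because no stated rule makes a pending arbitration a tolling event.
None of the other events listed affects the running of the period under the stated rules.
Kowalski filed on 24 March 2008, after the 1 March 2008 deadline, so the action is time-barred.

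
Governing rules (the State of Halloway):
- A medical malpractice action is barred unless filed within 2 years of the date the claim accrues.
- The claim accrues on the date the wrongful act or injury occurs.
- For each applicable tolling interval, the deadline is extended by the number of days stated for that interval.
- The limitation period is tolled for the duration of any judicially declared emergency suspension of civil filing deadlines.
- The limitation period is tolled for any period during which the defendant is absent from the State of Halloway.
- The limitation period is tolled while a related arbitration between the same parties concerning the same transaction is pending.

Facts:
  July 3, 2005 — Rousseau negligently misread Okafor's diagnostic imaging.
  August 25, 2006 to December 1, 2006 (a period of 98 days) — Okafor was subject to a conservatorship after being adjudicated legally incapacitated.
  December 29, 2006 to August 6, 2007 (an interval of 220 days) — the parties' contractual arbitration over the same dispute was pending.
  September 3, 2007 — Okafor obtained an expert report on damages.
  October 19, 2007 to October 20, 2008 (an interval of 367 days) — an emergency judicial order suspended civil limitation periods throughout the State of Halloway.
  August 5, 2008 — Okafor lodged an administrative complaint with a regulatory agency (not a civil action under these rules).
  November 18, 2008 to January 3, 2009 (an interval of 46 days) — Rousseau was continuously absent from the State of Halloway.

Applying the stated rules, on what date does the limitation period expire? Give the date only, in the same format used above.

March 27, 2009

The limitation period began to run on July 3, 2005.
Adding the 2 years base period to July 3, 2005 gives a deadline of July 3, 2007, before any tolling.
The period was tolled for 220 days by the pending related arbitration (December 29, 2006 to August 6, 2007), pushing the deadline to February 8, 2008.
Because the emergency suspension of filing deadlines ran from October 19, 2007 to October 20, 2008, the deadline is extended by 367 days to February 9, 2009.
Because the defendant's absence from the jurisdiction ran from November 18, 2008 to January 3, 2009, the deadline is extended by 46 days to March 27, 2009.
No stated provision tolls the period for the plaintiff's incapacity, so the interval from August 25, 2006 to December 1, 2006 has no effect on the deadline.
None of the other events listed affects the running of the period under the stated rules.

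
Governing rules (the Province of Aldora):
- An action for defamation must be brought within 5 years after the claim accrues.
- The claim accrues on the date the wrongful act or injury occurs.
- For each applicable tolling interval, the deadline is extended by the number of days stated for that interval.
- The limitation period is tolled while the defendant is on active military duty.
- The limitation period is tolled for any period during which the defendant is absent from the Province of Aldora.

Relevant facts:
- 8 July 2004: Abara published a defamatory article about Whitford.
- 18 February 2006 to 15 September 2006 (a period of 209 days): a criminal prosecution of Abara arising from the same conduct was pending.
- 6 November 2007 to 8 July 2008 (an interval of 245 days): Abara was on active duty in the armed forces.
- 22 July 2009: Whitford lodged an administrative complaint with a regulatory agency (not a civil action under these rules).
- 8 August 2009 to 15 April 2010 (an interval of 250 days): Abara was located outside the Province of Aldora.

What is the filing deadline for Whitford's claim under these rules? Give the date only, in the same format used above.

The limitation period began to run on 8 July 2004.
The untolled deadline — 5 years after 8 July 2004 — is 8 July 2009.
The defendant's active military service from 6 November 2007 to 8 July 2008 tolled the period for 245 days, extending the deadline to 10 March 2010.
Because the defendant's absence from the jurisdiction ran from 8 August 2009 to 15 April 2010, the deadline is extended by 250 days to 15 November 2010.
The pending criminal prosecution from 18 February 2006 to 15 September 2006 does not toll the period, because no stated rule makes a criminal prosecution a tolling event.
None of the other events listed affects the running of the period under the stated rules.

15 November 2010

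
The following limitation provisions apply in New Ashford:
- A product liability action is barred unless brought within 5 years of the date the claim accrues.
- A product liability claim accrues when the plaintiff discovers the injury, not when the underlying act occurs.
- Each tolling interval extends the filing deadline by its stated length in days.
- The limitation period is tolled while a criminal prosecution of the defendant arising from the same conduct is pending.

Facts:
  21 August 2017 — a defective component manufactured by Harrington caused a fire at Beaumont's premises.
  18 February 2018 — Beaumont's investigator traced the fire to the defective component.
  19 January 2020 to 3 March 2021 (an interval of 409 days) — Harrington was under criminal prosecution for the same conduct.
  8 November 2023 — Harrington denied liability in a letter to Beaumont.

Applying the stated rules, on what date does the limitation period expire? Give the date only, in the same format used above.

Under the discovery rule, the claim accrued on 18 February 2018, when Beaumont discovered the injury — not on the 21 August 2017 date of the underlying act.
5 years from 18 February 2018 is 18 February 2023.
The period was tolled for 409 days by the pending criminal prosecution (19 January 2020 to 3 March 2021), pushing the deadline to 2 April 2024.
Nothing else in the chronology tolls or restarts the period.

2 April 2024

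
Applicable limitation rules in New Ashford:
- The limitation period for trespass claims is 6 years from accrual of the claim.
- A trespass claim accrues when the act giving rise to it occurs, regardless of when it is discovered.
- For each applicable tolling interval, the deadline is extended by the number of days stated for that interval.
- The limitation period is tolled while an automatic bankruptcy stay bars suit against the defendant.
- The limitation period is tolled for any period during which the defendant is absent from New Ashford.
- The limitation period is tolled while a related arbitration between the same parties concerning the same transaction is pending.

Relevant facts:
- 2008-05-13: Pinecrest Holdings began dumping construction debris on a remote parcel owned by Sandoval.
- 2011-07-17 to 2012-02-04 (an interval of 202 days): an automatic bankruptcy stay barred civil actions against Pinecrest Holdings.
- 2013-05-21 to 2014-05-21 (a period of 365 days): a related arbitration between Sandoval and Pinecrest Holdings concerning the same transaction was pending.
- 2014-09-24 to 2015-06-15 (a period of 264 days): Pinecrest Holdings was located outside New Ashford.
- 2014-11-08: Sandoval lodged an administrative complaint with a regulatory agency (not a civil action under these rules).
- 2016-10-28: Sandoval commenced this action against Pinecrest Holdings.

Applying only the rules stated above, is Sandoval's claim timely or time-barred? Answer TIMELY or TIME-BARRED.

The claim accrued on 2008-05-13, the date of the act.
Adding the 6 years base period to 2008-05-13 gives a deadline of 2014-05-13, before any tolling.
The automatic bankruptcy stay from 2011-07-17 to 2012-02-04 tolled the period for 202 days, extending the deadline to 2014-12-01.
The pending related arbitration from 2013-05-21 to 2014-05-21 tolled the period for 365 days, extending the deadline to 2015-12-01.
The period was tolled for 264 days by the defendant's absence from the jurisdiction (2014-09-24 to 2015-06-15), pushing the deadline to 2016-08-21.
None of the other events listed affects the running of the period under the stated rules.
Filing on 2016-10-28 missed the 2016-08-21 deadline — the action is time-barred.

TIME-BARRED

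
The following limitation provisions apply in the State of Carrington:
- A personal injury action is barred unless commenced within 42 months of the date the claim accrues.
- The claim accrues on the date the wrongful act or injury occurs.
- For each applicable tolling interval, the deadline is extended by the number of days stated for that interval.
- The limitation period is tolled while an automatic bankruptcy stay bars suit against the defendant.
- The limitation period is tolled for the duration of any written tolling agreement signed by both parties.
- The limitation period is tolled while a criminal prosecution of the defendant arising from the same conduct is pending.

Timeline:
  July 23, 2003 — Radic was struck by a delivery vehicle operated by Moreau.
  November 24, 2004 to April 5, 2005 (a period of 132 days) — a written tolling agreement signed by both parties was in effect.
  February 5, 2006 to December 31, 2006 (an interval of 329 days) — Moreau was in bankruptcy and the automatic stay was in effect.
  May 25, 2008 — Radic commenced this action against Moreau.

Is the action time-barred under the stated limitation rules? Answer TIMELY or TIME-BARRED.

The limitation period began to run on July 23, 2003.
42 months from July 23, 2003 is January 23, 2007.
The period was tolled for 132 days by the written tolling agreement (November 24, 2004 to April 5, 2005), pushing the deadline to June 4, 2007.
The automatic bankruptcy stay from February 5, 2006 to December 31, 2006 tolled the period for 329 days, extending the deadline to April 28, 2008.
Radic filed on May 25, 2008, after the April 28, 2008 deadline, so the action is time-barred.

TIME-BARRED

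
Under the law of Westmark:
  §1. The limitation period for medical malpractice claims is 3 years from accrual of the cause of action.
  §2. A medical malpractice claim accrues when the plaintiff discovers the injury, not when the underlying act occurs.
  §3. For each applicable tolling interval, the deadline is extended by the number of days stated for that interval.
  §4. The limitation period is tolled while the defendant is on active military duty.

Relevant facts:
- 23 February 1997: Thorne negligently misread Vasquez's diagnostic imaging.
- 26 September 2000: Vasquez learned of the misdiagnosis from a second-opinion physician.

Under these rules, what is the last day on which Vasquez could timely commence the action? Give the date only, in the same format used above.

26 September 2003

Accrual is tied to discovery, so the period began on 26 September 2000 rather than on 23 February 1997 when the act occurred.
The untolled deadline — 3 years after 26 September 2000 — is 26 September 2003.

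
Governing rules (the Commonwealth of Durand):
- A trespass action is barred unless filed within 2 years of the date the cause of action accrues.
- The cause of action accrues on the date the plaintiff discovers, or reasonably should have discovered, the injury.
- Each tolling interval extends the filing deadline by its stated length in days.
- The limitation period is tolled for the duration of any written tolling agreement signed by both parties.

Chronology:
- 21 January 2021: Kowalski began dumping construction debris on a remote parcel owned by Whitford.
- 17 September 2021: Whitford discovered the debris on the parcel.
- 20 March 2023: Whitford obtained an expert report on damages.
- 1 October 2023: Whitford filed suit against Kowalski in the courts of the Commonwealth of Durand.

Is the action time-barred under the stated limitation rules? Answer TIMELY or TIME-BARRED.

TIME-BARRED

Accrual is tied to discovery, so the period began on 17 September 2021 rather than on 21 January 2021 when the act occurred.
2 years from 17 September 2021 is 17 September 2023.
Nothing else in the chronology tolls or restarts the period.
The 1 October 2023 filing falls after the 17 September 2023 deadline; the claim is time-barred.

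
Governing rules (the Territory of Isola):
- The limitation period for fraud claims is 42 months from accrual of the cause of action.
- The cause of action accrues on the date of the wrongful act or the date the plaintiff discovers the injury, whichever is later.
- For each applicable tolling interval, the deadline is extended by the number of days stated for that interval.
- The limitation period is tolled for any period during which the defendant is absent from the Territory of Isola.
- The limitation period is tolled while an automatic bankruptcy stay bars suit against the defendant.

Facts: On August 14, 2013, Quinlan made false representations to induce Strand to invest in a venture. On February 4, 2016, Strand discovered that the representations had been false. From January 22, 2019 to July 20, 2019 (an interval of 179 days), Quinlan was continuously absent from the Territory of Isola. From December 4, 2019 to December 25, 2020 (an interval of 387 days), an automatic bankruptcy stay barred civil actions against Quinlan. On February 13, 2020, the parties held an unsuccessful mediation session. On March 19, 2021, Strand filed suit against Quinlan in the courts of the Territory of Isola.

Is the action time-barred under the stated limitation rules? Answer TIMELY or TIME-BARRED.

Taking the later of the act (August 14, 2013) and discovery (February 4, 2016), the claim accrued on February 4, 2016.
The untolled deadline — 42 months after February 4, 2016 — is August 4, 2019.
The defendant's absence from the jurisdiction from January 22, 2019 to July 20, 2019 tolled the period for 179 days, extending the deadline to January 30, 2020.
The automatic bankruptcy stay from December 4, 2019 to December 25, 2020 tolled the period for 387 days, extending the deadline to February 20, 2021.
The other events in the timeline have no effect on the limitation period under the stated rules.
The March 19, 2021 filing falls after the February 20, 2021 deadline; the claim is time-barred.

TIME-BARRED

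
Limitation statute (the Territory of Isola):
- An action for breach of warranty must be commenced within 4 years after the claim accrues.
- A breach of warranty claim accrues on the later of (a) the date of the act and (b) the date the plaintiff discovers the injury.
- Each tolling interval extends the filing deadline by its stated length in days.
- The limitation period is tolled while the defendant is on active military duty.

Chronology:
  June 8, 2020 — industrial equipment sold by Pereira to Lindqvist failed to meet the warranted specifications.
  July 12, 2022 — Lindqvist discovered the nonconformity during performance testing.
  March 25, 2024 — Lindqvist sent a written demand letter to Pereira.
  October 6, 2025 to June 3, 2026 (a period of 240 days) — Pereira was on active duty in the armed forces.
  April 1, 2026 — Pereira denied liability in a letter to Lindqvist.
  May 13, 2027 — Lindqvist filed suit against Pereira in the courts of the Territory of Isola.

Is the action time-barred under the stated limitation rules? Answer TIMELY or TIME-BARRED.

The claim accrued on July 12, 2022 — the later of the June 8, 2020 act and the July 12, 2022 discovery.
4 years from July 12, 2022 is July 12, 2026.
Because the defendant's active military service ran from October 6, 2025 to June 3, 2026, the deadline is extended by 240 days to March 9, 2027.
None of the other events listed affects the running of the period under the stated rules.
The May 13, 2027 filing falls after the March 9, 2027 deadline; the claim is time-barred.

TIME-BARRED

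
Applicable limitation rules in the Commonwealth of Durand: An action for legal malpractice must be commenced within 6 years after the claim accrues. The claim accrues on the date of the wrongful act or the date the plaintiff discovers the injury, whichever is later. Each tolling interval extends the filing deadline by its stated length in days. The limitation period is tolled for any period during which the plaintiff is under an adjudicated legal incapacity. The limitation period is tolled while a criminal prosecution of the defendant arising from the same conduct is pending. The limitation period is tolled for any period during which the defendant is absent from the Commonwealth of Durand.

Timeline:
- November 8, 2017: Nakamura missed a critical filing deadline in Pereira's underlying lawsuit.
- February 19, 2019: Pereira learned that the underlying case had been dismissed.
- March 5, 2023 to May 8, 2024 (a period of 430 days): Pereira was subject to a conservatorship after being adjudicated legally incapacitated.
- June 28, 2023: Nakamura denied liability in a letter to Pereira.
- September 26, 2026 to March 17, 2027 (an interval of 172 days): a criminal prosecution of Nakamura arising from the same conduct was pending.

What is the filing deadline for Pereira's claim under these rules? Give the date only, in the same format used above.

The claim accrued on February 19, 2019 — the later of the November 8, 2017 act and the February 19, 2019 discovery.
6 years from February 19, 2019 is February 19, 2025.
The plaintiff's legal incapacity from March 5, 2023 to May 8, 2024 tolled the period for 430 days, extending the deadline to April 25, 2026.
The pending criminal prosecution from September 26, 2026 to March 17, 2027 began after the period had already run on April 25, 2026, so it has no tolling effect.
The other events in the timeline have no effect on the limitation period under the stated rules.

April 25, 2026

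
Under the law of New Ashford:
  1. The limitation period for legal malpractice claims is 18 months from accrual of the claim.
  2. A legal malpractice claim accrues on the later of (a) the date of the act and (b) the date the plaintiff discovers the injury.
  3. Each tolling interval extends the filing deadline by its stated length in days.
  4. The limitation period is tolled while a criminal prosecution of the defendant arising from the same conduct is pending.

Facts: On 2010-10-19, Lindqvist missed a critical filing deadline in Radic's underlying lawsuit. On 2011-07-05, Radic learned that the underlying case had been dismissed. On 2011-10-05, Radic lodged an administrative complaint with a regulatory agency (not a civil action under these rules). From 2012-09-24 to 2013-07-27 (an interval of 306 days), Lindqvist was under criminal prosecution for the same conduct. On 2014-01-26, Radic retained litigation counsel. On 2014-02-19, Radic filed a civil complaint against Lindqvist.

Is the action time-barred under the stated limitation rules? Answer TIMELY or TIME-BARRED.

TIME-BARRED

Taking the later of the act (2010-10-19) and discovery (2011-07-05), the claim accrued on 2011-07-05.
18 months from 2011-07-05 is 2013-01-05.
The pending criminal prosecution from 2012-09-24 to 2013-07-27 tolled the period for 306 days, extending the deadline to 2013-11-07.
The other events in the timeline have no effect on the limitation period under the stated rules.
Filing on 2014-02-19 missed the 2013-11-07 deadline — the action is time-barred.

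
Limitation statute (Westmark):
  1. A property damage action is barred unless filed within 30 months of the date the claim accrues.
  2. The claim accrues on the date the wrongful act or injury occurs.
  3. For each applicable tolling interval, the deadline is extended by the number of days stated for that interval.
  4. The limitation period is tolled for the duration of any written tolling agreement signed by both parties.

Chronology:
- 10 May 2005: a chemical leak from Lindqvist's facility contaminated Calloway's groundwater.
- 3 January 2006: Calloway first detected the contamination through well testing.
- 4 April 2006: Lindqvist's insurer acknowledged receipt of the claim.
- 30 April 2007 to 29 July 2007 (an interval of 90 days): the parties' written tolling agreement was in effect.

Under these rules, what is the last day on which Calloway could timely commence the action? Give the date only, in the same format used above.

8 February 2008

The claim accrued on 10 May 2005, when the wrongful act occurred; under the stated occurrence rule the 3 January 2006 discovery does not delay accrual.
Adding the 30 months base period to 10 May 2005 gives a deadline of 10 November 2007, before any tolling.
The period was tolled for 90 days by the written tolling agreement (30 April 2007 to 29 July 2007), pushing the deadline to 8 February 2008.
Nothing else in the chronology tolls or restarts the period.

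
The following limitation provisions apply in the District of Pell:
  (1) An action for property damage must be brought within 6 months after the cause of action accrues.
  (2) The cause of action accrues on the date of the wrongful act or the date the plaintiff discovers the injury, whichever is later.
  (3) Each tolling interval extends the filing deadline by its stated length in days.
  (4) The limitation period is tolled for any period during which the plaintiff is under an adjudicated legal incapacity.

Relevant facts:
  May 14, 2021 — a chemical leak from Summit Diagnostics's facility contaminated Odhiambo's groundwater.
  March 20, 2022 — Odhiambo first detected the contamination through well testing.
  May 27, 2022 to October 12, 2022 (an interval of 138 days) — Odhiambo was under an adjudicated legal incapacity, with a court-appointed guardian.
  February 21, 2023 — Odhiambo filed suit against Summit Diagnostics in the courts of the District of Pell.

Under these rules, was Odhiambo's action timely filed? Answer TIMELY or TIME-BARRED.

TIME-BARRED

Because discovery on March 20, 2022 post-dates the May 14, 2021 act, accrual under the later-of rule falls on March 20, 2022.
6 months from March 20, 2022 is September 20, 2022.
The period was tolled for 138 days by the plaintiff's legal incapacity (May 27, 2022 to October 12, 2022), pushing the deadline to February 5, 2023.
The February 21, 2023 filing falls after the February 5, 2023 deadline; the claim is time-barred.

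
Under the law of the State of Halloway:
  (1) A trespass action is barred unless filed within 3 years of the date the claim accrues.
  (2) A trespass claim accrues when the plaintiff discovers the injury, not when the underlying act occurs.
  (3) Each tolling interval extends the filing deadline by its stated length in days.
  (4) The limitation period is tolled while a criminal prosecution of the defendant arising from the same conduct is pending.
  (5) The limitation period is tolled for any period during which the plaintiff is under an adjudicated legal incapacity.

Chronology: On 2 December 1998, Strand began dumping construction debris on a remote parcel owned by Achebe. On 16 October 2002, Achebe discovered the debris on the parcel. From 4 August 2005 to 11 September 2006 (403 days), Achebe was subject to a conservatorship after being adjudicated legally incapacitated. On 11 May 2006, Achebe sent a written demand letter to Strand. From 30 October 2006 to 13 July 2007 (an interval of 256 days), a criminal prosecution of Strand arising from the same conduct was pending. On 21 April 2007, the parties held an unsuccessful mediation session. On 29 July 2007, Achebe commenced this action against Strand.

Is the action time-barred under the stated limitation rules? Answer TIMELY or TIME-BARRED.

TIMELY

Accrual is tied to discovery, so the period began on 16 October 2002 rather than on 2 December 1998 when the act occurred.
Adding the 3 years base period to 16 October 2002 gives a deadline of 16 October 2005, before any tolling.
The period was tolled for 403 days by the plaintiff's legal incapacity (4 August 2005 to 11 September 2006), pushing the deadline to 23 November 2006.
Because the pending criminal prosecution ran from 30 October 2006 to 13 July 2007, the deadline is extended by 256 days to 6 August 2007.
None of the other events listed affects the running of the period under the stated rules.
Achebe filed on 29 July 2007, before the 6 August 2007 deadline, so the action is timely.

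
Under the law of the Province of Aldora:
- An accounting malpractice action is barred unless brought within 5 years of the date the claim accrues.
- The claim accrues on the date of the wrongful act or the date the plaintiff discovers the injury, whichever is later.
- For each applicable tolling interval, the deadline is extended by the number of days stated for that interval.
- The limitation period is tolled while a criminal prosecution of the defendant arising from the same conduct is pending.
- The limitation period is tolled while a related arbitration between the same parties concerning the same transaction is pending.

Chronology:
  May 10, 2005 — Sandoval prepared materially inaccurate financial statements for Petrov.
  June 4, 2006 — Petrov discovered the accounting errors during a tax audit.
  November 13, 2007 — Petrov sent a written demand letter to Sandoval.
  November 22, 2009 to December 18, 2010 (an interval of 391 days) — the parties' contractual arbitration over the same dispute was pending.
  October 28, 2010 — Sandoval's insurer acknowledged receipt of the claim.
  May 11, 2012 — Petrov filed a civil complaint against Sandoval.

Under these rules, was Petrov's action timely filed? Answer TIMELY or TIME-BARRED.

TIMELY

Because discovery on June 4, 2006 post-dates the May 10, 2005 act, accrual under the later-of rule falls on June 4, 2006.
Adding the 5 years base period to June 4, 2006 gives a deadline of June 4, 2011, before any tolling.
Because the pending related arbitration ran from November 22, 2009 to December 18, 2010, the deadline is extended by 391 days to June 29, 2012.
Nothing else in the chronology tolls or restarts the period.
Petrov filed on May 11, 2012, before the June 29, 2012 deadline, so the action is timely.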